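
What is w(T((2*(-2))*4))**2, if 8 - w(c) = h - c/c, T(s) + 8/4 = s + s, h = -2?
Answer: 121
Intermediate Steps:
T(s) = -2 + 2*s (T(s) = -2 + (s + s) = -2 + 2*s)
w(c) = 11 (w(c) = 8 - (-2 - c/c) = 8 - (-2 - 1*1) = 8 - (-2 - 1) = 8 - 1*(-3) = 8 + 3 = 11)
w(T((2*(-2))*4))**2 = 11**2 = 121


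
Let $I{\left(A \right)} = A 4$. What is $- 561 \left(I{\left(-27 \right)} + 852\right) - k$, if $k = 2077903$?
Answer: $-2495287$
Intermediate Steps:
$I{\left(A \right)} = 4 A$
$- 561 \left(I{\left(-27 \right)} + 852\right) - k = - 561 \left(4 \left(-27\right) + 852\right) - 2077903 = - 561 \left(-108 + 852\right) - 2077903 = \left(-561\right) 744 - 2077903 = -417384 - 2077903 = -2495287$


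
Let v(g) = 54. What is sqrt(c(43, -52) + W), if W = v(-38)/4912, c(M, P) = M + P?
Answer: 3*I*sqrt(1506142)/1228 ≈ 2.9982*I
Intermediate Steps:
W = 27/2456 (W = 54/4912 = 54*(1/4912) = 27/2456 ≈ 0.010993)
sqrt(c(43, -52) + W) = sqrt((43 - 52) + 27/2456) = sqrt(-9 + 27/2456) = sqrt(-22077/2456) = 3*I*sqrt(1506142)/1228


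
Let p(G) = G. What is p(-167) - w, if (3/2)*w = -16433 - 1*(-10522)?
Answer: 11321/3 ≈ 3773.7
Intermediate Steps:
w = -11822/3 (w = 2*(-16433 - 1*(-10522))/3 = 2*(-16433 + 10522)/3 = (2/3)*(-5911) = -11822/3 ≈ -3940.7)
p(-167) - w = -167 - 1*(-11822/3) = -167 + 11822/3 = 11321/3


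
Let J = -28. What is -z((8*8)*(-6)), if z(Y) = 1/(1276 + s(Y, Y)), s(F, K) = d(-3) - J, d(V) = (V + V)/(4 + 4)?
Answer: -4/5213 ≈ -0.00076731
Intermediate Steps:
d(V) = V/4 (d(V) = (2*V)/8 = (2*V)*(1/8) = V/4)
s(F, K) = 109/4 (s(F, K) = (1/4)*(-3) - 1*(-28) = -3/4 + 28 = 109/4)
z(Y) = 4/5213 (z(Y) = 1/(1276 + 109/4) = 1/(5213/4) = 4/5213)
-z((8*8)*(-6)) = -1*4/5213 = -4/5213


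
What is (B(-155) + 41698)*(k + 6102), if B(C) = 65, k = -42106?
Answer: -1503635052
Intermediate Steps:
(B(-155) + 41698)*(k + 6102) = (65 + 41698)*(-42106 + 6102) = 41763*(-36004) = -1503635052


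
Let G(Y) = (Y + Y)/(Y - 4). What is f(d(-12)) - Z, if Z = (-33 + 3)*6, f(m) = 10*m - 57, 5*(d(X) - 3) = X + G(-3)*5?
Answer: 963/7 ≈ 137.57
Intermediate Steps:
G(Y) = 2*Y/(-4 + Y) (G(Y) = (2*Y)/(-4 + Y) = 2*Y/(-4 + Y))
d(X) = 27/7 + X/5 (d(X) = 3 + (X + (2*(-3)/(-4 - 3))*5)/5 = 3 + (X + (2*(-3)/(-7))*5)/5 = 3 + (X + (2*(-3)*(-⅐))*5)/5 = 3 + (X + (6/7)*5)/5 = 3 + (X + 30/7)/5 = 3 + (30/7 + X)/5 = 3 + (6/7 + X/5) = 27/7 + X/5)
f(m) = -57 + 10*m
Z = -180 (Z = -30*6 = -180)
f(d(-12)) - Z = (-57 + 10*(27/7 + (⅕)*(-12))) - 1*(-180) = (-57 + 10*(27/7 - 12/5)) + 180 = (-57 + 10*(51/35)) + 180 = (-57 + 102/7) + 180 = -297/7 + 180 = 963/7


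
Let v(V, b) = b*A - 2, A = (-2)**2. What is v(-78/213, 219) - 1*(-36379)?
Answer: 37253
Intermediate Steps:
A = 4
v(V, b) = -2 + 4*b (v(V, b) = b*4 - 2 = 4*b - 2 = -2 + 4*b)
v(-78/213, 219) - 1*(-36379) = (-2 + 4*219) - 1*(-36379) = (-2 + 876) + 36379 = 874 + 36379 = 37253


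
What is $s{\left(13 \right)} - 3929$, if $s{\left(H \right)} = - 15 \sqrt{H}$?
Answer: $-3929 - 15 \sqrt{13} \approx -3983.1$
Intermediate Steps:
$s{\left(13 \right)} - 3929 = - 15 \sqrt{13} - 3929 = -3929 - 15 \sqrt{13}$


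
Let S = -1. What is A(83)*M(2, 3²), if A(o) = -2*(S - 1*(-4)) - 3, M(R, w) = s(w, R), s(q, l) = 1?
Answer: -9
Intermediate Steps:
M(R, w) = 1
A(o) = -9 (A(o) = -2*(-1 - 1*(-4)) - 3 = -2*(-1 + 4) - 3 = -2*3 - 3 = -6 - 3 = -9)
A(83)*M(2, 3²) = -9*1 = -9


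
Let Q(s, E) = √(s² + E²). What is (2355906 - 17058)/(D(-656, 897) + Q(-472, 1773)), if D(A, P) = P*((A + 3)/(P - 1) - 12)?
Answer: -21438665124065280/101956201243817 - 1877664595968*√3366313/101956201243817 ≈ -244.06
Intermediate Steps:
D(A, P) = P*(-12 + (3 + A)/(-1 + P)) (D(A, P) = P*((3 + A)/(-1 + P) - 12) = P*(-12 + (3 + A)/(-1 + P)))
Q(s, E) = √(E² + s²)
(2355906 - 17058)/(D(-656, 897) + Q(-472, 1773)) = (2355906 - 17058)/(897*(15 - 656 - 12*897)/(-1 + 897) + √(1773² + (-472)²)) = 2338848/(897*(15 - 656 - 10764)/896 + √(3143529 + 222784)) = 2338848/(897*(1/896)*(-11405) + √3366313) = 2338848/(-10230285/896 + √3366313)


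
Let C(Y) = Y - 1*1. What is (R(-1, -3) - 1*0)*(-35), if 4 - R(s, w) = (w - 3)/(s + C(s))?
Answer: -70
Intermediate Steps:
C(Y) = -1 + Y (C(Y) = Y - 1 = -1 + Y)
R(s, w) = 4 - (-3 + w)/(-1 + 2*s) (R(s, w) = 4 - (w - 3)/(s + (-1 + s)) = 4 - (-3 + w)/(-1 + 2*s))
(R(-1, -3) - 1*0)*(-35) = ((-1 - 1*(-3) + 8*(-1))/(-1 + 2*(-1)) - 1*0)*(-35) = ((-1 + 3 - 8)/(-1 - 2) + 0)*(-35) = (-6/(-3) + 0)*(-35) = (-1/3*(-6) + 0)*(-35) = (2 + 0)*(-35) = 2*(-35) = -70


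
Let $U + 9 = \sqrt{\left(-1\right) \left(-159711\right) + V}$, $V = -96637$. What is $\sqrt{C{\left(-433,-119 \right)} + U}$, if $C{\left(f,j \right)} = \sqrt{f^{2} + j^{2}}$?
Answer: $\sqrt{-9 + \sqrt{63074} + 5 \sqrt{8066}} \approx 26.291$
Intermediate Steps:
$U = -9 + \sqrt{63074}$ ($U = -9 + \sqrt{\left(-1\right) \left(-159711\right) - 96637} = -9 + \sqrt{159711 - 96637} = -9 + \sqrt{63074} \approx 242.15$)
$\sqrt{C{\left(-433,-119 \right)} + U} = \sqrt{\sqrt{\left(-433\right)^{2} + \left(-119\right)^{2}} - \left(9 - \sqrt{63074}\right)} = \sqrt{\sqrt{187489 + 14161} - \left(9 - \sqrt{63074}\right)} = \sqrt{\sqrt{201650} - \left(9 - \sqrt{63074}\right)} = \sqrt{5 \sqrt{8066} - \left(9 - \sqrt{63074}\right)} = \sqrt{-9 + \sqrt{63074} + 5 \sqrt{8066}}$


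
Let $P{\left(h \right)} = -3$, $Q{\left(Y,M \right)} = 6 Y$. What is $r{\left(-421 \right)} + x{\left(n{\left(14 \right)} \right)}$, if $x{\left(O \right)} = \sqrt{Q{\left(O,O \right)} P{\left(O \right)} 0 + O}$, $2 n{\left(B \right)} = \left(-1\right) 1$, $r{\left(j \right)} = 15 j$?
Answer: $-6315 + \frac{i \sqrt{2}}{2} \approx -6315.0 + 0.70711 i$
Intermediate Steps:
$n{\left(B \right)} = - \frac{1}{2}$ ($n{\left(B \right)} = \frac{\left(-1\right) 1}{2} = \frac{1}{2} \left(-1\right) = - \frac{1}{2}$)
$x{\left(O \right)} = \sqrt{O}$ ($x{\left(O \right)} = \sqrt{6 O \left(-3\right) 0 + O} = \sqrt{- 18 O 0 + O} = \sqrt{0 + O} = \sqrt{O}$)
$r{\left(-421 \right)} + x{\left(n{\left(14 \right)} \right)} = 15 \left(-421\right) + \sqrt{- \frac{1}{2}} = -6315 + \frac{i \sqrt{2}}{2}$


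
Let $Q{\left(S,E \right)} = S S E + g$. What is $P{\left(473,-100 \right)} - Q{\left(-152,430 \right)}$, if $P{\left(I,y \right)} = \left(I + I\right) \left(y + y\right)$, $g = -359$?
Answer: $-10123561$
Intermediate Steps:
$Q{\left(S,E \right)} = -359 + E S^{2}$ ($Q{\left(S,E \right)} = S S E - 359 = S^{2} E - 359 = E S^{2} - 359 = -359 + E S^{2}$)
$P{\left(I,y \right)} = 4 I y$ ($P{\left(I,y \right)} = 2 I 2 y = 4 I y$)
$P{\left(473,-100 \right)} - Q{\left(-152,430 \right)} = 4 \cdot 473 \left(-100\right) - \left(-359 + 430 \left(-152\right)^{2}\right) = -189200 - \left(-359 + 430 \cdot 23104\right) = -189200 - \left(-359 + 9934720\right) = -189200 - 9934361 = -10123561$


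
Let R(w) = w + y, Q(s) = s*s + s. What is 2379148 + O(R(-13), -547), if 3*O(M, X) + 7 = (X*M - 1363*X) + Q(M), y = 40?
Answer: 2622995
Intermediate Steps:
Q(s) = s + s² (Q(s) = s² + s = s + s²)
R(w) = 40 + w (R(w) = w + 40 = 40 + w)
O(M, X) = -7/3 - 1363*X/3 + M*X/3 + M*(1 + M)/3 (O(M, X) = -7/3 + ((X*M - 1363*X) + M*(1 + M))/3 = -7/3 + ((M*X - 1363*X) + M*(1 + M))/3 = -7/3 + ((-1363*X + M*X) + M*(1 + M))/3 = -7/3 + (-1363*X + M*X + M*(1 + M))/3 = -7/3 + (-1363*X/3 + M*X/3 + M*(1 + M)/3) = -7/3 - 1363*X/3 + M*X/3 + M*(1 + M)/3)
2379148 + O(R(-13), -547) = 2379148 + (-7/3 - 1363/3*(-547) + (⅓)*(40 - 13)*(-547) + (40 - 13)*(1 + (40 - 13))/3) = 2379148 + (-7/3 + 745561/3 + (⅓)*27*(-547) + (⅓)*27*(1 + 27)) = 2379148 + (-7/3 + 745561/3 - 4923 + (⅓)*27*28) = 2379148 + (-7/3 + 745561/3 - 4923 + 252) = 2379148 + 243847 = 2622995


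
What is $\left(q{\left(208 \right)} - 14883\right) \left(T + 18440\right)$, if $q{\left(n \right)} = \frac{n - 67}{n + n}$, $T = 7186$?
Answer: $- \frac{79327679031}{208} \approx -3.8138 \cdot 10^{8}$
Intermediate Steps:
$q{\left(n \right)} = \frac{-67 + n}{2 n}$
$\left(q{\left(208 \right)} - 14883\right) \left(T + 18440\right) = \left(\frac{-67 + 208}{2 \cdot 208} - 14883\right) \left(7186 + 18440\right) = \left(\frac{1}{2} \cdot \frac{1}{208} \cdot 141 - 14883\right) 25626 = \left(\frac{141}{416} - 14883\right) 25626 = \left(- \frac{6191187}{416}\right) 25626 = - \frac{79327679031}{208}$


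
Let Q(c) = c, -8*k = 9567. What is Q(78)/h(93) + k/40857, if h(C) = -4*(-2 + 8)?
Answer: -357283/108952 ≈ -3.2793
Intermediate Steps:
k = -9567/8 (k = -1/8*9567 = -9567/8 ≈ -1195.9)
h(C) = -24 (h(C) = -4*6 = -24)
Q(78)/h(93) + k/40857 = 78/(-24) - 9567/8/40857 = 78*(-1/24) - 9567/8*1/40857 = -13/4 - 3189/108952 = -357283/108952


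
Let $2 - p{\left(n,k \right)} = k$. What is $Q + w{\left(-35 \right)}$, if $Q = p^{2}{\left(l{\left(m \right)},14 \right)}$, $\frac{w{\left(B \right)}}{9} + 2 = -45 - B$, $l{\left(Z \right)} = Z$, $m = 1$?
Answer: $36$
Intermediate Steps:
$p{\left(n,k \right)} = 2 - k$
$w{\left(B \right)} = -423 - 9 B$ ($w{\left(B \right)} = -18 + 9 \left(-45 - B\right) = -18 - \left(405 + 9 B\right) = -423 - 9 B$)
$Q = 144$ ($Q = \left(2 - 14\right)^{2} = \left(-12\right)^{2} = 144$)
$Q + w{\left(-35 \right)} = 144 - 108 = 36$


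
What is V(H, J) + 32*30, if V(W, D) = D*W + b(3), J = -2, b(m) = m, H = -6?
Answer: 975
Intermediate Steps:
V(W, D) = 3 + D*W (V(W, D) = D*W + 3 = 3 + D*W)
V(H, J) + 32*30 = (3 - 2*(-6)) + 32*30 = (3 + 12) + 960 = 15 + 960 = 975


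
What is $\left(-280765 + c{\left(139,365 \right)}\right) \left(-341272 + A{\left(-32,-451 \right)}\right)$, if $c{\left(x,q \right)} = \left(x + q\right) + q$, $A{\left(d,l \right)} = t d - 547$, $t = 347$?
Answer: $98781736008$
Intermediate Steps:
$A{\left(d,l \right)} = -547 + 347 d$ ($A{\left(d,l \right)} = 347 d - 547 = -547 + 347 d$)
$c{\left(x,q \right)} = x + 2 q$ ($c{\left(x,q \right)} = \left(q + x\right) + q = x + 2 q$)
$\left(-280765 + c{\left(139,365 \right)}\right) \left(-341272 + A{\left(-32,-451 \right)}\right) = \left(-280765 + \left(139 + 2 \cdot 365\right)\right) \left(-341272 + \left(-547 + 347 \left(-32\right)\right)\right) = \left(-280765 + \left(139 + 730\right)\right) \left(-341272 - 11651\right) = \left(-280765 + 869\right) \left(-341272 - 11651\right) = \left(-279896\right) \left(-352923\right) = 98781736008$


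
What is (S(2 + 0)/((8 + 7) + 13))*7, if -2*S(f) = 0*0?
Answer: 0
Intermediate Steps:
S(f) = 0 (S(f) = -0*0 = -½*0 = 0)
(S(2 + 0)/((8 + 7) + 13))*7 = (0/((8 + 7) + 13))*7 = (0/(15 + 13))*7 = (0/28)*7 = ((1/28)*0)*7 = 0*7 = 0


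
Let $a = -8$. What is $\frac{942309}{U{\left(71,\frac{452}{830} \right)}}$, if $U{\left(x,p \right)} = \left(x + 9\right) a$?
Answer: $- \frac{942309}{640} \approx -1472.4$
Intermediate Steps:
$U{\left(x,p \right)} = -72 - 8 x$ ($U{\left(x,p \right)} = \left(x + 9\right) \left(-8\right) = \left(9 + x\right) \left(-8\right) = -72 - 8 x$)
$\frac{942309}{U{\left(71,\frac{452}{830} \right)}} = \frac{942309}{-72 - 568} = \frac{942309}{-640} = 942309 \left(- \frac{1}{640}\right) = - \frac{942309}{640}$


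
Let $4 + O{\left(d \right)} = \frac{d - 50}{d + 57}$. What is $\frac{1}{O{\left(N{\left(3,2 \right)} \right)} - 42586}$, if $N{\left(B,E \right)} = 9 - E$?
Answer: $- \frac{64}{2725803} \approx -2.3479 \cdot 10^{-5}$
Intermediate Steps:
$O{\left(d \right)} = -4 + \frac{-50 + d}{57 + d}$ ($O{\left(d \right)} = -4 + \frac{d - 50}{d + 57} = -4 + \frac{-50 + d}{57 + d}$)
$\frac{1}{O{\left(N{\left(3,2 \right)} \right)} - 42586} = \frac{1}{\frac{-278 - 3 \left(9 - 2\right)}{57 + \left(9 - 2\right)} - 42586} = \frac{1}{\frac{-278 - 21}{57 + 7} - 42586} = \frac{1}{\frac{-278 - 21}{64} - 42586} = \frac{1}{\frac{1}{64} \left(-299\right) - 42586} = \frac{1}{- \frac{299}{64} - 42586} = \frac{1}{- \frac{2725803}{64}} = - \frac{64}{2725803}$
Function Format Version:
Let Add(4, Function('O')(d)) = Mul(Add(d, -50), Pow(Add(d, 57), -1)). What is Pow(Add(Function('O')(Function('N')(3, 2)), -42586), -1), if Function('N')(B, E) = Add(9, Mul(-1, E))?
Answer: Rational(-64, 2725803) ≈ -2.3479e-5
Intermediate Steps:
Function('O')(d) = Add(-4, Mul(Pow(Add(57, d), -1), Add(-50, d))) (Function('O')(d) = Add(-4, Mul(Add(d, -50), Pow(Add(d, 57), -1))) = Add(-4, Mul(Add(-50, d), Pow(Add(57, d), -1))) = Add(-4, Mul(Pow(Add(57, d), -1), Add(-50, d))))
Pow(Add(Function('O')(Function('N')(3, 2)), -42586), -1) = Pow(Add(Mul(Pow(Add(57, Add(9, Mul(-1, 2))), -1), Add(-278, Mul(-3, Add(9, Mul(-1, 2))))), -42586), -1) = Pow(Add(Mul(Pow(Add(57, Add(9, -2)), -1), Add(-278, Mul(-3, Add(9, -2)))), -42586), -1) = Pow(Add(Mul(Pow(Add(57, 7), -1), Add(-278, Mul(-3, 7))), -42586), -1) = Pow(Add(Mul(Pow(64, -1), Add(-278, -21)), -42586), -1) = Pow(Add(Mul(Rational(1, 64), -299), -42586), -1) = Pow(Add(Rational(-299, 64), -42586), -1) = Pow(Rational(-2725803, 64), -1) = Rational(-64, 2725803)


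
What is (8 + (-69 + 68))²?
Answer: 49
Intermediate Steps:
(8 + (-69 + 68))² = (8 - 1)² = 7² = 49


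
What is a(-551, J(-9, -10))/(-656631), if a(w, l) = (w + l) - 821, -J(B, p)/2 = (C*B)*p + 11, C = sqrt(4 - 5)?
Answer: 1394/656631 + 20*I/72959 ≈ 0.002123 + 0.00027413*I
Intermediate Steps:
C = I (C = sqrt(-1) = I ≈ 1.0*I)
J(B, p) = -22 - 2*I*B*p (J(B, p) = -2*((I*B)*p + 11) = -2*(I*B*p + 11) = -2*(11 + I*B*p) = -22 - 2*I*B*p)
a(w, l) = -821 + l + w (a(w, l) = (l + w) - 821 = -821 + l + w)
a(-551, J(-9, -10))/(-656631) = (-821 + (-22 - 2*I*(-9)*(-10)) - 551)/(-656631) = (-821 + (-22 - 180*I) - 551)*(-1/656631) = (-1394 - 180*I)*(-1/656631) = 1394/656631 + 20*I/72959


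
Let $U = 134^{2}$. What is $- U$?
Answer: $-17956$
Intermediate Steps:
$U = 17956$
$- U = \left(-1\right) 17956 = -17956$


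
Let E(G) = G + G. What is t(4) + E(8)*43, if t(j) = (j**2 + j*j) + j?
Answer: 724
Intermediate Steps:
E(G) = 2*G
t(j) = j + 2*j**2 (t(j) = (j**2 + j**2) + j = 2*j**2 + j = j + 2*j**2)
t(4) + E(8)*43 = 4*(1 + 2*4) + (2*8)*43 = 4*(1 + 8) + 16*43 = 4*9 + 688 = 36 + 688 = 724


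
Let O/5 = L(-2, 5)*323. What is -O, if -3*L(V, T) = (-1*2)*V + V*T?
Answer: -3230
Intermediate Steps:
L(V, T) = 2*V/3 - T*V/3 (L(V, T) = -((-1*2)*V + V*T)/3 = -(-2*V + T*V)/3 = 2*V/3 - T*V/3)
O = 3230 (O = 5*(((⅓)*(-2)*(2 - 1*5))*323) = 5*(((⅓)*(-2)*(2 - 5))*323) = 5*(((⅓)*(-2)*(-3))*323) = 5*(2*323) = 5*646 = 3230)
-O = -1*3230 = -3230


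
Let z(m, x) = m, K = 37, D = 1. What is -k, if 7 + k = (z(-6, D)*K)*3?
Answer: 673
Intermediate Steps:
k = -673 (k = -7 - 6*37*3 = -7 - 222*3 = -7 - 666 = -673)
-k = -1*(-673) = 673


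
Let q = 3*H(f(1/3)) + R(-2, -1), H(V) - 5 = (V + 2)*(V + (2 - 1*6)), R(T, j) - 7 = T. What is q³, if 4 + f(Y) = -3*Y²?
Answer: 12977875/27 ≈ 4.8066e+5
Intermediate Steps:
R(T, j) = 7 + T
f(Y) = -4 - 3*Y²
H(V) = 5 + (-4 + V)*(2 + V) (H(V) = 5 + (V + 2)*(V + (2 - 1*6)) = 5 + (2 + V)*(V + (2 - 6)) = 5 + (2 + V)*(V - 4) = 5 + (2 + V)*(-4 + V) = 5 + (-4 + V)*(2 + V))
q = 235/3 (q = 3*(-3 + (-4 - 3*(1/3)²)² - 2*(-4 - 3*(1/3)²)) + (7 - 2) = 3*(-3 + (-4 - 3*(1*(⅓))²)² - 2*(-4 - 3*(1*(⅓))²)) + 5 = 3*(-3 + (-4 - 3*(⅓)²)² - 2*(-4 - 3*(⅓)²)) + 5 = 3*(-3 + (-4 - 3*⅑)² - 2*(-4 - 3*⅑)) + 5 = 3*(-3 + (-4 - ⅓)² - 2*(-4 - ⅓)) + 5 = 3*(-3 + (-13/3)² - 2*(-13/3)) + 5 = 3*(-3 + 169/9 + 26/3) + 5 = 3*(220/9) + 5 = 220/3 + 5 = 235/3 ≈ 78.333)
q³ = (235/3)³ = 12977875/27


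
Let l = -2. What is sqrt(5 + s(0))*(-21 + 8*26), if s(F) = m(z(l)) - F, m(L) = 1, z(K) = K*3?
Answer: 187*sqrt(6) ≈ 458.05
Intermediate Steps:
z(K) = 3*K
s(F) = 1 - F
sqrt(5 + s(0))*(-21 + 8*26) = sqrt(5 + (1 - 1*0))*(-21 + 8*26) = sqrt(5 + (1 + 0))*(-21 + 208) = sqrt(5 + 1)*187 = sqrt(6)*187 = 187*sqrt(6)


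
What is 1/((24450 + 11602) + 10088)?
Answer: 1/46140 ≈ 2.1673e-5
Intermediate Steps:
1/((24450 + 11602) + 10088) = 1/(36052 + 10088) = 1/46140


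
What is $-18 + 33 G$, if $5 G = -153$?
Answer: $- \frac{5139}{5} \approx -1027.8$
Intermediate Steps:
$G = - \frac{153}{5}$ ($G = \frac{1}{5} \left(-153\right) = - \frac{153}{5} \approx -30.6$)
$-18 + 33 G = -18 + 33 \left(- \frac{153}{5}\right) = -18 - \frac{5049}{5} = - \frac{5139}{5}$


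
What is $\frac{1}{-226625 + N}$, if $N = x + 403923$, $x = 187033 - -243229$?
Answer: $\frac{1}{607560} \approx 1.6459 \cdot 10^{-6}$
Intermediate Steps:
$x = 430262$ ($x = 187033 + 243229 = 430262$)
$N = 834185$ ($N = 430262 + 403923 = 834185$)
$\frac{1}{-226625 + N} = \frac{1}{-226625 + 834185} = \frac{1}{607560}$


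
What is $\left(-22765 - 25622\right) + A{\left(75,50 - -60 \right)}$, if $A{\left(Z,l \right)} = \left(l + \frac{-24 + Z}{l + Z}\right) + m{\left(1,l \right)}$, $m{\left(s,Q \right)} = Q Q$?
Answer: $- \frac{6692694}{185} \approx -36177.0$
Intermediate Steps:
$m{\left(s,Q \right)} = Q^{2}$
$A{\left(Z,l \right)} = l + l^{2} + \frac{-24 + Z}{Z + l}$ ($A{\left(Z,l \right)} = \left(l + \frac{-24 + Z}{l + Z}\right) + l^{2} = \left(l + \frac{-24 + Z}{Z + l}\right) + l^{2} = l + l^{2} + \frac{-24 + Z}{Z + l}$)
$\left(-22765 - 25622\right) + A{\left(75,50 - -60 \right)} = \left(-22765 - 25622\right) + \frac{-24 + 75 + \left(50 - -60\right)^{2} + \left(50 - -60\right)^{3} + 75 \left(50 - -60\right) + 75 \left(50 - -60\right)^{2}}{75 + \left(50 - -60\right)} = -48387 + \frac{-24 + 75 + \left(50 + 60\right)^{2} + \left(50 + 60\right)^{3} + 75 \left(50 + 60\right) + 75 \left(50 + 60\right)^{2}}{75 + \left(50 + 60\right)} = -48387 + \frac{-24 + 75 + 110^{2} + 110^{3} + 75 \cdot 110 + 75 \cdot 110^{2}}{75 + 110} = -48387 + \frac{-24 + 75 + 12100 + 1331000 + 8250 + 75 \cdot 12100}{185} = -48387 + \frac{-24 + 75 + 12100 + 1331000 + 8250 + 907500}{185} = -48387 + \frac{1}{185} \cdot 2258901 = -48387 + \frac{2258901}{185} = - \frac{6692694}{185}$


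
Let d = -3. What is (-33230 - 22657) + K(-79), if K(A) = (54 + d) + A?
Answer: -55915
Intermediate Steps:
K(A) = 51 + A (K(A) = (54 - 3) + A = 51 + A)
(-33230 - 22657) + K(-79) = (-33230 - 22657) + (51 - 79) = -55887 - 28 = -55915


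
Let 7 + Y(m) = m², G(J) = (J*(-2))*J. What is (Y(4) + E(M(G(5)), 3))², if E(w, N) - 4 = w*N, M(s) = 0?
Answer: 169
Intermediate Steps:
G(J) = -2*J² (G(J) = (-2*J)*J = -2*J²)
Y(m) = -7 + m²
E(w, N) = 4 + N*w (E(w, N) = 4 + w*N = 4 + N*w)
(Y(4) + E(M(G(5)), 3))² = ((-7 + 4²) + (4 + 3*0))² = ((-7 + 16) + (4 + 0))² = (9 + 4)² = 13² = 169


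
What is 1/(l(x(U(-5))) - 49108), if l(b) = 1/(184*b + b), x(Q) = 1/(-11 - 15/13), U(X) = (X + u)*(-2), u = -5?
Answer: -2405/118104898 ≈ -2.0363e-5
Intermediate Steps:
U(X) = 10 - 2*X (U(X) = (X - 5)*(-2) = (-5 + X)*(-2) = 10 - 2*X)
x(Q) = -13/158 (x(Q) = 1/(-11 - 15*1/13) = 1/(-11 - 15/13) = 1/(-158/13) = -13/158)
l(b) = 1/(185*b)
1/(l(x(U(-5))) - 49108) = 1/(1/(185*(-13/158)) - 49108) = 1/((1/185)*(-158/13) - 49108) = 1/(-158/2405 - 49108) = 1/(-118104898/2405) = -2405/118104898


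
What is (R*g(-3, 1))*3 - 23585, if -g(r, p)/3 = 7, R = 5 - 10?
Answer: -23270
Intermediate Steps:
R = -5
g(r, p) = -21 (g(r, p) = -3*7 = -21)
(R*g(-3, 1))*3 - 23585 = -5*(-21)*3 - 23585 = 105*3 - 23585 = 315 - 23585 = -23270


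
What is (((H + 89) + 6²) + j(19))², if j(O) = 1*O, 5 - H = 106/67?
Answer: 97555129/4489 ≈ 21732.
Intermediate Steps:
H = 229/67 (H = 5 - 106/67 = 229/67 ≈ 3.4179)
j(O) = O
(((H + 89) + 6²) + j(19))² = (((229/67 + 89) + 6²) + 19)² = ((6192/67 + 36) + 19)² = (8604/67 + 19)² = (9877/67)² = 97555129/4489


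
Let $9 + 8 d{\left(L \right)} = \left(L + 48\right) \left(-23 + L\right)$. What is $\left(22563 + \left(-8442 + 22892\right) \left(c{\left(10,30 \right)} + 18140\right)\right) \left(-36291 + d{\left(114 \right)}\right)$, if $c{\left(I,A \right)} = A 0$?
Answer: $- \frac{72246006434985}{8} \approx -9.0308 \cdot 10^{12}$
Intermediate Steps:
$d{\left(L \right)} = - \frac{9}{8} + \frac{\left(-23 + L\right) \left(48 + L\right)}{8}$ ($d{\left(L \right)} = - \frac{9}{8} + \frac{\left(L + 48\right) \left(-23 + L\right)}{8} = - \frac{9}{8} + \frac{\left(48 + L\right) \left(-23 + L\right)}{8} = - \frac{9}{8} + \frac{\left(-23 + L\right) \left(48 + L\right)}{8}$)
$c{\left(I,A \right)} = 0$
$\left(22563 + \left(-8442 + 22892\right) \left(c{\left(10,30 \right)} + 18140\right)\right) \left(-36291 + d{\left(114 \right)}\right) = \left(22563 + \left(-8442 + 22892\right) \left(0 + 18140\right)\right) \left(-36291 + \left(- \frac{1113}{8} + \frac{114^{2}}{8} + \frac{25}{8} \cdot 114\right)\right) = \left(22563 + 14450 \cdot 18140\right) \left(-36291 + \left(- \frac{1113}{8} + \frac{1}{8} \cdot 12996 + \frac{1425}{4}\right)\right) = \left(22563 + 262123000\right) \left(-36291 + \left(- \frac{1113}{8} + \frac{3249}{2} + \frac{1425}{4}\right)\right) = 262145563 \left(-36291 + \frac{14733}{8}\right) = 262145563 \left(- \frac{275595}{8}\right) = - \frac{72246006434985}{8}$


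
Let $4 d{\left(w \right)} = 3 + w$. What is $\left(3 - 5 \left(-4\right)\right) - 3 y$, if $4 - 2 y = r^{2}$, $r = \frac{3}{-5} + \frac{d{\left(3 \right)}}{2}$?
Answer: $\frac{13627}{800} \approx 17.034$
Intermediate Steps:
$d{\left(w \right)} = \frac{3}{4} + \frac{w}{4}$ ($d{\left(w \right)} = \frac{3 + w}{4} = \frac{3}{4} + \frac{w}{4}$)
$r = \frac{3}{20}$ ($r = \frac{3}{-5} + \frac{\frac{3}{4} + \frac{1}{4} \cdot 3}{2} = 3 \left(- \frac{1}{5}\right) + \left(\frac{3}{4} + \frac{3}{4}\right) \frac{1}{2} = - \frac{3}{5} + \frac{3}{2} \cdot \frac{1}{2} = - \frac{3}{5} + \frac{3}{4} = \frac{3}{20} \approx 0.15$)
$y = \frac{1591}{800}$ ($y = 2 - \frac{\left(\frac{3}{20}\right)^{2}}{2} = 2 - \frac{9}{800} = \frac{1591}{800} \approx 1.9888$)
$\left(3 - 5 \left(-4\right)\right) - 3 y = \left(3 - 5 \left(-4\right)\right) - \frac{4773}{800} = \left(3 - -20\right) - \frac{4773}{800} = \left(3 + 20\right) - \frac{4773}{800} = 23 - \frac{4773}{800} = \frac{13627}{800}$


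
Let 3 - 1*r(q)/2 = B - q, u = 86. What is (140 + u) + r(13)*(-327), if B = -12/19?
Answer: -202370/19 ≈ -10651.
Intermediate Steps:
B = -12/19 (B = -12*1/19 = -12/19 ≈ -0.63158)
r(q) = 138/19 + 2*q (r(q) = 6 - 2*(-12/19 - q) = 6 + (24/19 + 2*q) = 138/19 + 2*q)
(140 + u) + r(13)*(-327) = (140 + 86) + (138/19 + 2*13)*(-327) = 226 + (138/19 + 26)*(-327) = 226 + (632/19)*(-327) = 226 - 206664/19 = -202370/19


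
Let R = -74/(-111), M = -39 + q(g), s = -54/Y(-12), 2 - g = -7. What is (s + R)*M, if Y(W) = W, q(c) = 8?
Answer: -961/6 ≈ -160.17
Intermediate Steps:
g = 9 (g = 2 - 1*(-7) = 2 + 7 = 9)
s = 9/2 (s = -54/(-12) = -54*(-1/12) = 9/2 ≈ 4.5000)
M = -31 (M = -39 + 8 = -31)
R = ⅔ (R = -74*(-1/111) = ⅔ ≈ 0.66667)
(s + R)*M = (9/2 + ⅔)*(-31) = (31/6)*(-31) = -961/6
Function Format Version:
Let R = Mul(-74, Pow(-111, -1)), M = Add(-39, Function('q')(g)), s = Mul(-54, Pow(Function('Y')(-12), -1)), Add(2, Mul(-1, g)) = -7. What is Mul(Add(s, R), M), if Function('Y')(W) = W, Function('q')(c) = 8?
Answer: Rational(-961, 6) ≈ -160.17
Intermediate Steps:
g = 9 (g = Add(2, Mul(-1, -7)) = Add(2, 7) = 9)
s = Rational(9, 2) (s = Mul(-54, Pow(-12, -1)) = Mul(-54, Rational(-1, 12)) = Rational(9, 2) ≈ 4.5000)
M = -31 (M = Add(-39, 8) = -31)
R = Rational(2, 3) (R = Mul(-74, Rational(-1, 111)) = Rational(2, 3) ≈ 0.66667)
Mul(Add(s, R), M) = Mul(Add(Rational(9, 2), Rational(2, 3)), -31) = Mul(Rational(31, 6), -31) = Rational(-961, 6)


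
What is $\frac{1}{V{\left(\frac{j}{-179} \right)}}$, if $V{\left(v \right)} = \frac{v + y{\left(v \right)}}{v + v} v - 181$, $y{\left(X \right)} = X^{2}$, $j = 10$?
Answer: $- \frac{32041}{5800266} \approx -0.0055241$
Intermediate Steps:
$V{\left(v \right)} = -181 + \frac{v}{2} + \frac{v^{2}}{2}$ ($V{\left(v \right)} = \frac{v + v^{2}}{v + v} v - 181 = \frac{v + v^{2}}{2 v} v - 181 = \left(\frac{v}{2} + \frac{v^{2}}{2}\right) - 181 = -181 + \frac{v}{2} + \frac{v^{2}}{2}$)
$\frac{1}{V{\left(\frac{j}{-179} \right)}} = \frac{1}{-181 + \frac{10 \frac{1}{-179}}{2} + \frac{\left(\frac{10}{-179}\right)^{2}}{2}} = \frac{1}{-181 + \frac{10 \left(- \frac{1}{179}\right)}{2} + \frac{\left(10 \left(- \frac{1}{179}\right)\right)^{2}}{2}} = \frac{1}{-181 + \frac{1}{2} \left(- \frac{10}{179}\right) + \frac{\left(- \frac{10}{179}\right)^{2}}{2}} = \frac{1}{-181 - \frac{5}{179} + \frac{1}{2} \cdot \frac{100}{32041}} = \frac{1}{-181 - \frac{5}{179} + \frac{50}{32041}} = \frac{1}{- \frac{5800266}{32041}} = - \frac{32041}{5800266}$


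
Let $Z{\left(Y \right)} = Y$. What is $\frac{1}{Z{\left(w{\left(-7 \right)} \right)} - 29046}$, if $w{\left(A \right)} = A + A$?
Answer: $- \frac{1}{29060} \approx -3.4412 \cdot 10^{-5}$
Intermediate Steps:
$w{\left(A \right)} = 2 A$
$\frac{1}{Z{\left(w{\left(-7 \right)} \right)} - 29046} = \frac{1}{2 \left(-7\right) - 29046} = \frac{1}{-14 - 29046} = \frac{1}{-29060} = - \frac{1}{29060}$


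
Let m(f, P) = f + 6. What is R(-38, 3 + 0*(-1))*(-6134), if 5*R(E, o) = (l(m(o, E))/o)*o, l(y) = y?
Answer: -55206/5 ≈ -11041.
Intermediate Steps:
m(f, P) = 6 + f
R(E, o) = 6/5 + o/5 (R(E, o) = (((6 + o)/o)*o)/5 = (6 + o)/5 = 6/5 + o/5)
R(-38, 3 + 0*(-1))*(-6134) = (6/5 + (3 + 0*(-1))/5)*(-6134) = (6/5 + (3 + 0)/5)*(-6134) = (6/5 + (⅕)*3)*(-6134) = (6/5 + ⅗)*(-6134) = (9/5)*(-6134) = -55206/5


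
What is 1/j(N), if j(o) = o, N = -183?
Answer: -1/183 ≈ -0.0054645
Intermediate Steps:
1/j(N) = 1/(-183) = -1/183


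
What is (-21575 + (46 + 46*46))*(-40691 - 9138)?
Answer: 967330377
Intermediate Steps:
(-21575 + (46 + 46*46))*(-40691 - 9138) = (-21575 + (46 + 2116))*(-49829) = (-21575 + 2162)*(-49829) = -19413*(-49829) = 967330377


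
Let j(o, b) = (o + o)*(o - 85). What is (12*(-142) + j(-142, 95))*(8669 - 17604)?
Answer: -560796340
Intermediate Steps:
j(o, b) = 2*o*(-85 + o) (j(o, b) = (2*o)*(-85 + o) = 2*o*(-85 + o))
(12*(-142) + j(-142, 95))*(8669 - 17604) = (12*(-142) + 2*(-142)*(-85 - 142))*(8669 - 17604) = (-1704 + 2*(-142)*(-227))*(-8935) = (-1704 + 64468)*(-8935) = 62764*(-8935) = -560796340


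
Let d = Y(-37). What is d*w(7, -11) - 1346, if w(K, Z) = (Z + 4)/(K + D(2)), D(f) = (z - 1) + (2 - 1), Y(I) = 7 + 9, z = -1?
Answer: -4094/3 ≈ -1364.7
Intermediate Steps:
Y(I) = 16
d = 16
D(f) = -1 (D(f) = (-1 - 1) + (2 - 1) = -2 + 1 = -1)
w(K, Z) = (4 + Z)/(-1 + K) (w(K, Z) = (Z + 4)/(K - 1) = (4 + Z)/(-1 + K))
d*w(7, -11) - 1346 = 16*((4 - 11)/(-1 + 7)) - 1346 = 16*(-7/6) - 1346 = -56/3 - 1346 = -4094/3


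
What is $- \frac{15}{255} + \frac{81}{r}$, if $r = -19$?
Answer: $- \frac{1396}{323} \approx -4.322$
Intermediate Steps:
$- \frac{15}{255} + \frac{81}{r} = - \frac{15}{255} + \frac{81}{-19} = \left(-15\right) \frac{1}{255} + 81 \left(- \frac{1}{19}\right) = - \frac{1}{17} - \frac{81}{19} = - \frac{1396}{323}$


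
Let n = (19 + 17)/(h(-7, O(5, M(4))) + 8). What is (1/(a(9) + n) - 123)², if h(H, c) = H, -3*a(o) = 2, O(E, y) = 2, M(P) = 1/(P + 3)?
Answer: 169911225/11236 ≈ 15122.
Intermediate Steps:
M(P) = 1/(3 + P)
a(o) = -⅔ (a(o) = -⅓*2 = -⅔)
n = 36 (n = (19 + 17)/(-7 + 8) = 36/1 = 36*1 = 36)
(1/(a(9) + n) - 123)² = (1/(-⅔ + 36) - 123)² = (1/(106/3) - 123)² = (3/106 - 123)² = (-13035/106)² = 169911225/11236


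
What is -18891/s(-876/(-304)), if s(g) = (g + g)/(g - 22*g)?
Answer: 396711/2 ≈ 1.9836e+5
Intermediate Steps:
s(g) = -2/21 (s(g) = (2*g)/((-21*g)) = (2*g)*(-1/(21*g)) = -2/21)
-18891/s(-876/(-304)) = -18891/(-2/21) = -18891*(-21/2) = 396711/2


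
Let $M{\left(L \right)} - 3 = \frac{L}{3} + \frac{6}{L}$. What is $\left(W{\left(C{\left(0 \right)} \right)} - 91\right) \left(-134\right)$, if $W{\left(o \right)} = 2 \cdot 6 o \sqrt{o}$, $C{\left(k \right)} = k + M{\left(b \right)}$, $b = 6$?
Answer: $12194 - 9648 \sqrt{6} \approx -11439.0$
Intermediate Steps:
$M{\left(L \right)} = 3 + \frac{6}{L} + \frac{L}{3}$ ($M{\left(L \right)} = 3 + \left(\frac{L}{3} + \frac{6}{L}\right) = 3 + \left(\frac{6}{L} + \frac{L}{3}\right) = 3 + \frac{6}{L} + \frac{L}{3}$)
$C{\left(k \right)} = 6 + k$ ($C{\left(k \right)} = k + \left(3 + \frac{6}{6} + \frac{1}{3} \cdot 6\right) = k + \left(3 + 6 \cdot \frac{1}{6} + 2\right) = k + \left(3 + 1 + 2\right) = k + 6 = 6 + k$)
$W{\left(o \right)} = 12 o^{\frac{3}{2}}$ ($W{\left(o \right)} = 12 o \sqrt{o} = 12 o^{\frac{3}{2}}$)
$\left(W{\left(C{\left(0 \right)} \right)} - 91\right) \left(-134\right) = \left(12 \left(6 + 0\right)^{\frac{3}{2}} - 91\right) \left(-134\right) = \left(12 \cdot 6^{\frac{3}{2}} - 91\right) \left(-134\right) = \left(12 \cdot 6 \sqrt{6} - 91\right) \left(-134\right) = \left(72 \sqrt{6} - 91\right) \left(-134\right) = \left(-91 + 72 \sqrt{6}\right) \left(-134\right) = 12194 - 9648 \sqrt{6}$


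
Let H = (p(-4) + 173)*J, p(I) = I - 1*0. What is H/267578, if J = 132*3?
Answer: 33462/133789 ≈ 0.25011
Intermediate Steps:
p(I) = I (p(I) = I + 0 = I)
J = 396
H = 66924 (H = (-4 + 173)*396 = 169*396 = 66924)
H/267578 = 66924/267578 = 66924*(1/267578) = 33462/133789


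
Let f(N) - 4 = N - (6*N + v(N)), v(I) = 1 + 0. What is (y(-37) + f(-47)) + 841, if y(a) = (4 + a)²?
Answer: 2168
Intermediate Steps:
v(I) = 1
f(N) = 3 - 5*N (f(N) = 4 + (N - (6*N + 1)) = 4 + (N - (1 + 6*N)) = 4 + (N + (-1 - 6*N)) = 4 + (-1 - 5*N) = 3 - 5*N)
(y(-37) + f(-47)) + 841 = ((4 - 37)² + (3 - 5*(-47))) + 841 = ((-33)² + (3 + 235)) + 841 = (1089 + 238) + 841 = 1327 + 841 = 2168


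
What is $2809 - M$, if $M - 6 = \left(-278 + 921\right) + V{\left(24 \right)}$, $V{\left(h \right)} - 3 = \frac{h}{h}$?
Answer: $2156$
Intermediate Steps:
$V{\left(h \right)} = 4$ ($V{\left(h \right)} = 3 + \frac{h}{h} = 3 + 1 = 4$)
$M = 653$ ($M = 6 + \left(\left(-278 + 921\right) + 4\right) = 6 + \left(643 + 4\right) = 6 + 647 = 653$)
$2809 - M = 2809 - 653 = 2156$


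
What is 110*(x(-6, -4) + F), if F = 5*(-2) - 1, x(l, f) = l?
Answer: -1870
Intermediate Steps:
F = -11 (F = -10 - 1 = -11)
110*(x(-6, -4) + F) = 110*(-6 - 11) = 110*(-17) = -1870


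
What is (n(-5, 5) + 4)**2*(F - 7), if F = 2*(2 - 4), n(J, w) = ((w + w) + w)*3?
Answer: -26411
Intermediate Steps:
n(J, w) = 9*w (n(J, w) = (2*w + w)*3 = (3*w)*3 = 9*w)
F = -4 (F = 2*(-2) = -4)
(n(-5, 5) + 4)**2*(F - 7) = (9*5 + 4)**2*(-4 - 7) = (45 + 4)**2*(-11) = 49**2*(-11) = 2401*(-11) = -26411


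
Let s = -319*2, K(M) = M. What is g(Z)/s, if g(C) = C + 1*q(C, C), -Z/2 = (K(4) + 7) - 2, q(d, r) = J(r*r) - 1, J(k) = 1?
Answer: 9/319 ≈ 0.028213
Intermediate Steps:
s = -638
q(d, r) = 0 (q(d, r) = 1 - 1 = 0)
Z = -18 (Z = -2*((4 + 7) - 2) = -2*(11 - 2) = -2*9 = -18)
g(C) = C (g(C) = C + 1*0 = C + 0 = C)
g(Z)/s = -18/(-638) = -18*(-1/638) = 9/319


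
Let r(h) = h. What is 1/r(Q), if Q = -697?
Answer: -1/697 ≈ -0.0014347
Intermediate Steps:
1/r(Q) = 1/(-697) = -1/697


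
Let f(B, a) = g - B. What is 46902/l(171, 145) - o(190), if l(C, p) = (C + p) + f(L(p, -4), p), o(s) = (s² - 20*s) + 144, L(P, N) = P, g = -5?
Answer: -2669401/83 ≈ -32161.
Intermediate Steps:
o(s) = 144 + s² - 20*s
f(B, a) = -5 - B
l(C, p) = -5 + C (l(C, p) = (C + p) + (-5 - p) = -5 + C)
46902/l(171, 145) - o(190) = 46902/(-5 + 171) - (144 + 190² - 20*190) = 46902/166 - (144 + 36100 - 3800) = 46902*(1/166) - 1*32444 = 23451/83 - 32444 = -2669401/83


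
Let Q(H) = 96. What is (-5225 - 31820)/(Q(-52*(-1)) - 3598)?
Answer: 37045/3502 ≈ 10.578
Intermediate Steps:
(-5225 - 31820)/(Q(-52*(-1)) - 3598) = (-5225 - 31820)/(96 - 3598) = -37045/(-3502) = -37045*(-1/3502) = 37045/3502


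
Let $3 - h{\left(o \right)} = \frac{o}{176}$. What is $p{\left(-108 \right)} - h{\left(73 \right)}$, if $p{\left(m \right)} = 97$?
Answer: $\frac{16617}{176} \approx 94.415$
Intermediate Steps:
$h{\left(o \right)} = 3 - \frac{o}{176}$
$p{\left(-108 \right)} - h{\left(73 \right)} = 97 - \left(3 - \frac{73}{176}\right) = 97 - \frac{455}{176} = \frac{16617}{176}$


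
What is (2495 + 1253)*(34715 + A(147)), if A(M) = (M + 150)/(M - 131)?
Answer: 520725569/4 ≈ 1.3018e+8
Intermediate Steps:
A(M) = (150 + M)/(-131 + M)
(2495 + 1253)*(34715 + A(147)) = (2495 + 1253)*(34715 + (150 + 147)/(-131 + 147)) = 3748*(34715 + 297/16) = 3748*(555737/16) = 520725569/4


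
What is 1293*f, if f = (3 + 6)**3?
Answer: 942597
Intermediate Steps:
f = 729 (f = 9**3 = 729)
1293*f = 1293*729 = 942597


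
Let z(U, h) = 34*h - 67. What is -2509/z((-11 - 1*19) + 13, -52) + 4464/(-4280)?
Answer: 63677/196345 ≈ 0.32431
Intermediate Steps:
z(U, h) = -67 + 34*h
-2509/z((-11 - 1*19) + 13, -52) + 4464/(-4280) = -2509/(-67 + 34*(-52)) + 4464/(-4280) = -2509/(-67 - 1768) + 4464*(-1/4280) = -2509/(-1835) - 558/535 = -2509*(-1/1835) - 558/535 = 2509/1835 - 558/535 = 63677/196345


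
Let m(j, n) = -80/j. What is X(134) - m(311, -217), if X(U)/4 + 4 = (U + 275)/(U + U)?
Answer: -200833/20837 ≈ -9.6383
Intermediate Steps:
X(U) = -16 + 2*(275 + U)/U (X(U) = -16 + 4*((U + 275)/(U + U)) = -16 + 4*((275 + U)/((2*U))) = -16 + 4*((275 + U)*(1/(2*U))) = -16 + 4*((275 + U)/(2*U)) = -16 + 2*(275 + U)/U)
X(134) - m(311, -217) = (-14 + 550/134) - (-80)/311 = (-14 + 550*(1/134)) - (-80)/311 = (-14 + 275/67) - 1*(-80/311) = -663/67 + 80/311 = -200833/20837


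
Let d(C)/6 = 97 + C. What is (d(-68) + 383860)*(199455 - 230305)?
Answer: -11847448900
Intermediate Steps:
d(C) = 582 + 6*C (d(C) = 6*(97 + C) = 582 + 6*C)
(d(-68) + 383860)*(199455 - 230305) = ((582 + 6*(-68)) + 383860)*(199455 - 230305) = ((582 - 408) + 383860)*(-30850) = (174 + 383860)*(-30850) = 384034*(-30850) = -11847448900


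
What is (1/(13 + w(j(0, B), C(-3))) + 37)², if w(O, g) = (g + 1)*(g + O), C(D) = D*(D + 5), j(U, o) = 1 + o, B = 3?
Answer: 725904/529 ≈ 1372.2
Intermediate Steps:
C(D) = D*(5 + D)
w(O, g) = (1 + g)*(O + g)
(1/(13 + w(j(0, B), C(-3))) + 37)² = (1/(13 + ((1 + 3) - 3*(5 - 3) + (-3*(5 - 3))² + (1 + 3)*(-3*(5 - 3)))) + 37)² = (1/(13 + (4 - 3*2 + (-3*2)² + 4*(-3*2))) + 37)² = (1/(13 + (4 - 6 + (-6)² + 4*(-6))) + 37)² = (1/(13 + (4 - 6 + 36 - 24)) + 37)² = (1/(13 + 10) + 37)² = (1/23 + 37)² = (852/23)² = 725904/529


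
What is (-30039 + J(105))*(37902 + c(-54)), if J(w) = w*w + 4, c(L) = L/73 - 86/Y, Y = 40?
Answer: -105187464601/146 ≈ -7.2046e+8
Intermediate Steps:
c(L) = -43/20 + L/73 (c(L) = L/73 - 86/40 = L*(1/73) - 86*1/40 = L/73 - 43/20 = -43/20 + L/73)
J(w) = 4 + w² (J(w) = w² + 4 = 4 + w²)
(-30039 + J(105))*(37902 + c(-54)) = (-30039 + (4 + 105²))*(37902 + (-43/20 + (1/73)*(-54))) = (-30039 + (4 + 11025))*(37902 + (-43/20 - 54/73)) = (-30039 + 11029)*(37902 - 4219/1460) = -19010*55332701/1460 = -105187464601/146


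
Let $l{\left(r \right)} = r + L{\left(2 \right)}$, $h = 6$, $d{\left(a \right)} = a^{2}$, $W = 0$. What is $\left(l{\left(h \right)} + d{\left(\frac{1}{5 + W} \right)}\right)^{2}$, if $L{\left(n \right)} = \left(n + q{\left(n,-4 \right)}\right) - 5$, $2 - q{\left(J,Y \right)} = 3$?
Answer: $\frac{2601}{625} \approx 4.1616$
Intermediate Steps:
$q{\left(J,Y \right)} = -1$ ($q{\left(J,Y \right)} = 2 - 3 = -1$)
$L{\left(n \right)} = -6 + n$ ($L{\left(n \right)} = \left(n - 1\right) - 5 = \left(-1 + n\right) - 5 = -6 + n$)
$l{\left(r \right)} = -4 + r$ ($l{\left(r \right)} = r + \left(-6 + 2\right) = r - 4 = -4 + r$)
$\left(l{\left(h \right)} + d{\left(\frac{1}{5 + W} \right)}\right)^{2} = \left(\left(-4 + 6\right) + \left(\frac{1}{5 + 0}\right)^{2}\right)^{2} = \left(2 + \left(\frac{1}{5}\right)^{2}\right)^{2} = \left(2 + \frac{1}{25}\right)^{2} = \left(\frac{51}{25}\right)^{2} = \frac{2601}{625}$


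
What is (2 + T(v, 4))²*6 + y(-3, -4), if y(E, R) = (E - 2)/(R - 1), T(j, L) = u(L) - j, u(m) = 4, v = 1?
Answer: 151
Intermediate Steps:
T(j, L) = 4 - j
y(E, R) = (-2 + E)/(-1 + R)
(2 + T(v, 4))²*6 + y(-3, -4) = (2 + (4 - 1*1))²*6 + (-2 - 3)/(-1 - 4) = (2 + (4 - 1))²*6 - 5/(-5) = (2 + 3)²*6 - ⅕*(-5) = 5²*6 + 1 = 25*6 + 1 = 150 + 1 = 151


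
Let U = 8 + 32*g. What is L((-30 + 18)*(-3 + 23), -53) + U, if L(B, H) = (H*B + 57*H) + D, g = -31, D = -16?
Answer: 8699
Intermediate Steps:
L(B, H) = -16 + 57*H + B*H (L(B, H) = (H*B + 57*H) - 16 = (B*H + 57*H) - 16 = (57*H + B*H) - 16 = -16 + 57*H + B*H)
U = -984 (U = 8 + 32*(-31) = 8 - 992 = -984)
L((-30 + 18)*(-3 + 23), -53) + U = (-16 + 57*(-53) + ((-30 + 18)*(-3 + 23))*(-53)) - 984 = (-16 - 3021 - 12*20*(-53)) - 984 = (-16 - 3021 - 240*(-53)) - 984 = (-16 - 3021 + 12720) - 984 = 9683 - 984 = 8699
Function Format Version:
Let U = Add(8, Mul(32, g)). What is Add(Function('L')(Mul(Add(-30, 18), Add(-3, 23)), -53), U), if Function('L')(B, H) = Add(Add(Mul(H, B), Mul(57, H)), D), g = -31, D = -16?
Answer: 8699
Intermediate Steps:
Function('L')(B, H) = Add(-16, Mul(57, H), Mul(B, H)) (Function('L')(B, H) = Add(Add(Mul(H, B), Mul(57, H)), -16) = Add(Add(Mul(B, H), Mul(57, H)), -16) = Add(Add(Mul(57, H), Mul(B, H)), -16) = Add(-16, Mul(57, H), Mul(B, H)))
U = -984 (U = Add(8, Mul(32, -31)) = Add(8, -992) = -984)
Add(Function('L')(Mul(Add(-30, 18), Add(-3, 23)), -53), U) = Add(Add(-16, Mul(57, -53), Mul(Mul(Add(-30, 18), Add(-3, 23)), -53)), -984) = Add(Add(-16, -3021, Mul(Mul(-12, 20), -53)), -984) = Add(Add(-16, -3021, Mul(-240, -53)), -984) = Add(Add(-16, -3021, 12720), -984) = Add(9683, -984) = 8699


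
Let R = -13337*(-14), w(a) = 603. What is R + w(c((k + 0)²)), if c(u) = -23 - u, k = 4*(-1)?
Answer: 187321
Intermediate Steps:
k = -4
R = 186718
R + w(c((k + 0)²)) = 186718 + 603 = 187321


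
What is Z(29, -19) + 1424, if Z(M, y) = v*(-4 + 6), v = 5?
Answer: 1434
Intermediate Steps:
Z(M, y) = 10 (Z(M, y) = 5*(-4 + 6) = 5*2 = 10)
Z(29, -19) + 1424 = 10 + 1424 = 1434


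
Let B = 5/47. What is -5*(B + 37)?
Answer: -8720/47 ≈ -185.53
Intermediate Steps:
B = 5/47 (B = 5*(1/47) = 5/47 ≈ 0.10638)
-5*(B + 37) = -5*(5/47 + 37) = -5*1744/47 = -8720/47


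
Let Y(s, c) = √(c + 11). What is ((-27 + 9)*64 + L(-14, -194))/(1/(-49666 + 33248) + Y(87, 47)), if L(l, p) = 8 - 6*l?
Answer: -17403080/15633941991 - 285723767440*√58/15633941991 ≈ -139.19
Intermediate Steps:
Y(s, c) = √(11 + c)
((-27 + 9)*64 + L(-14, -194))/(1/(-49666 + 33248) + Y(87, 47)) = ((-27 + 9)*64 + (8 - 6*(-14)))/(1/(-49666 + 33248) + √(11 + 47)) = (-18*64 + (8 + 84))/(1/(-16418) + √58) = (-1152 + 92)/(-1/16418 + √58) = -1060/(-1/16418 + √58)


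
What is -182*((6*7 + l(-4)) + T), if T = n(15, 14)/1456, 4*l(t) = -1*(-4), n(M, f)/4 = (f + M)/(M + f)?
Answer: -15653/2 ≈ -7826.5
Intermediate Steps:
n(M, f) = 4 (n(M, f) = 4*((f + M)/(M + f)) = 4*((M + f)/(M + f)) = 4*1 = 4)
l(t) = 1 (l(t) = (-1*(-4))/4 = (¼)*4 = 1)
T = 1/364 (T = 4/1456 = 4*(1/1456) = 1/364 ≈ 0.0027473)
-182*((6*7 + l(-4)) + T) = -182*((6*7 + 1) + 1/364) = -182*((42 + 1) + 1/364) = -182*(43 + 1/364) = -182*15653/364 = -15653/2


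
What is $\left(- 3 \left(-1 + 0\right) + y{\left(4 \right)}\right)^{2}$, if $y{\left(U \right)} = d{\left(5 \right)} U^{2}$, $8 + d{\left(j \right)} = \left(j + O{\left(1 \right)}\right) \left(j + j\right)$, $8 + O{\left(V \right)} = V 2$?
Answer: $81225$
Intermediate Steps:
$O{\left(V \right)} = -8 + 2 V$ ($O{\left(V \right)} = -8 + V 2 = -8 + 2 V$)
$d{\left(j \right)} = -8 + 2 j \left(-6 + j\right)$ ($d{\left(j \right)} = -8 + \left(j + \left(-8 + 2 \cdot 1\right)\right) \left(j + j\right) = -8 + \left(j + \left(-8 + 2\right)\right) 2 j = -8 + \left(j - 6\right) 2 j = -8 + \left(-6 + j\right) 2 j = -8 + 2 j \left(-6 + j\right)$)
$y{\left(U \right)} = - 18 U^{2}$ ($y{\left(U \right)} = \left(-8 - 60 + 2 \cdot 5^{2}\right) U^{2} = \left(-8 - 60 + 2 \cdot 25\right) U^{2} = \left(-8 - 60 + 50\right) U^{2} = - 18 U^{2}$)
$\left(- 3 \left(-1 + 0\right) + y{\left(4 \right)}\right)^{2} = \left(- 3 \left(-1 + 0\right) - 18 \cdot 4^{2}\right)^{2} = \left(\left(-3\right) \left(-1\right) - 288\right)^{2} = \left(3 - 288\right)^{2} = \left(-285\right)^{2} = 81225$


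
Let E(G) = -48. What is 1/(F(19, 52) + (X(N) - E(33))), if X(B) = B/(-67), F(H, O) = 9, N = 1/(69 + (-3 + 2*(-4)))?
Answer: 3886/221501 ≈ 0.017544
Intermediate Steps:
N = 1/58 (N = 1/(69 + (-3 - 8)) = 1/(69 - 11) = 1/58 ≈ 0.017241)
X(B) = -B/67 (X(B) = B*(-1/67) = -B/67)
1/(F(19, 52) + (X(N) - E(33))) = 1/(9 + (-1/67*1/58 - 1*(-48))) = 1/(9 + (-1/3886 + 48)) = 1/(9 + 186527/3886) = 1/(221501/3886) = 3886/221501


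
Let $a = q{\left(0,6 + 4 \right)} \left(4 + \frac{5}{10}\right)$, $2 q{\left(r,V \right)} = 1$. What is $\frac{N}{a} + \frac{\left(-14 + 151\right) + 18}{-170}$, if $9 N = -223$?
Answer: $- \frac{32839}{2754} \approx -11.924$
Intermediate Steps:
$N = - \frac{223}{9}$ ($N = \frac{1}{9} \left(-223\right) = - \frac{223}{9} \approx -24.778$)
$q{\left(r,V \right)} = \frac{1}{2}$ ($q{\left(r,V \right)} = \frac{1}{2} \cdot 1 = \frac{1}{2}$)
$a = \frac{9}{4}$ ($a = \frac{4 + \frac{5}{10}}{2} = \frac{4 + 5 \cdot \frac{1}{10}}{2} = \frac{4 + \frac{1}{2}}{2} = \frac{1}{2} \cdot \frac{9}{2} = \frac{9}{4} \approx 2.25$)
$\frac{N}{a} + \frac{\left(-14 + 151\right) + 18}{-170} = - \frac{223}{9 \cdot \frac{9}{4}} + \frac{\left(-14 + 151\right) + 18}{-170} = \left(- \frac{223}{9}\right) \frac{4}{9} + \left(137 + 18\right) \left(- \frac{1}{170}\right) = - \frac{892}{81} + 155 \left(- \frac{1}{170}\right) = - \frac{892}{81} - \frac{31}{34} = - \frac{32839}{2754}$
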